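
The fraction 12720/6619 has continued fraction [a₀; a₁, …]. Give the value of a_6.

12720 ÷ 6619 → quotient 1, remainder 6101
6619 ÷ 6101 → quotient 1, remainder 518
6101 ÷ 518 → quotient 11, remainder 403
518 ÷ 403 → quotient 1, remainder 115
403 ÷ 115 → quotient 3, remainder 58
115 ÷ 58 → quotient 1, remainder 57
58 ÷ 57 → quotient 1, remainder 1

1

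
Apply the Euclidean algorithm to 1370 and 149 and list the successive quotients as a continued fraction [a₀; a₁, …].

Run the Euclidean algorithm, recording each quotient:
1370 = 9·149 + 29, so a_0 = 9
149 = 5·29 + 4, so a_1 = 5
29 = 7·4 + 1, so a_2 = 7
4 = 4·1 + 0, so a_3 = 4

[9; 5, 7, 4]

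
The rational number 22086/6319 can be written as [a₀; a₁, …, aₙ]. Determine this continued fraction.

22086 ÷ 6319 → quotient 3, remainder 3129
6319 ÷ 3129 → quotient 2, remainder 61
3129 ÷ 61 → quotient 51, remainder 18
61 ÷ 18 → quotient 3, remainder 7
18 ÷ 7 → quotient 2, remainder 4
7 ÷ 4 → quotient 1, remainder 3
4 ÷ 3 → quotient 1, remainder 1
3 ÷ 1 → quotient 3, remainder 0

[3; 2, 51, 3, 2, 1, 1, 3]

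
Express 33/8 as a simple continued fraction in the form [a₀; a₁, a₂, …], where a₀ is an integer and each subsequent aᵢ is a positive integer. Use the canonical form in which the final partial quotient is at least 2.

[4; 8]

⌊33/8⌋ = 4, remainder 1
⌊8/1⌋ = 8, remainder 0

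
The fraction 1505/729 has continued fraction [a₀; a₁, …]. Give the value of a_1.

15

Repeatedly divide and take the remainder:
1505 = 2·729 + 47, so a_0 = 2
729 = 15·47 + 24, so a_1 = 15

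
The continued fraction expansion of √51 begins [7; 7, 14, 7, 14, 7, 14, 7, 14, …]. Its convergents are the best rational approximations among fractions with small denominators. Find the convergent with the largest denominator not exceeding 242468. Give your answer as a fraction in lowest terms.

499850/69993

a_0 = 7: 7/1  (≤ bound)
a_1 = 7: 50/7  (≤ bound)
a_2 = 14: 707/99  (≤ bound)
a_3 = 7: 4999/700  (≤ bound)
a_4 = 14: 70693/9899  (≤ bound)
a_5 = 7: 499850/69993  (≤ bound)
a_6 = 14: 7068593/989801  (> 242468, stop)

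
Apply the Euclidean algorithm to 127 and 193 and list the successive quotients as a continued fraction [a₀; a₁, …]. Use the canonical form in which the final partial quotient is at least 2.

[0; 1, 1, 1, 12, 5]

⌊127/193⌋ = 0, remainder 127
⌊193/127⌋ = 1, remainder 66
⌊127/66⌋ = 1, remainder 61
⌊66/61⌋ = 1, remainder 5
⌊61/5⌋ = 12, remainder 1
⌊5/1⌋ = 5, remainder 0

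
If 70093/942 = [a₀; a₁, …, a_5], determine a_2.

2

Apply division with remainder until the remainder is 0:
70093 = 74·942 + 385, so a_0 = 74
942 = 2·385 + 172, so a_1 = 2
385 = 2·172 + 41, so a_2 = 2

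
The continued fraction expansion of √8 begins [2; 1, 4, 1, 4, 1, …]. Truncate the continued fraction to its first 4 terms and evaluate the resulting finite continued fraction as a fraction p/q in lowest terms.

17/6

Start with 1.
4 + 1/(1/1) = 4 + 1/1 = 5/1
1 + 1/(5/1) = 1 + 1/5 = 6/5
2 + 1/(6/5) = 2 + 5/6 = 17/6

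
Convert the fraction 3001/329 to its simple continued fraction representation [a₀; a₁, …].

3001 ÷ 329 → quotient 9, remainder 40
329 ÷ 40 → quotient 8, remainder 9
40 ÷ 9 → quotient 4, remainder 4
9 ÷ 4 → quotient 2, remainder 1
4 ÷ 1 → quotient 4, remainder 0

[9; 8, 4, 2, 4]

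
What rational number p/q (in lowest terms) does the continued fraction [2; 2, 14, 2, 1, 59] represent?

Starting at the tail and folding back:
Start with 59.
1 + 1/(59/1) = 1 + 1/59 = 60/59
2 + 1/(60/59) = 2 + 59/60 = 179/60
14 + 1/(179/60) = 14 + 60/179 = 2566/179
2 + 1/(2566/179) = 2 + 179/2566 = 5311/2566
2 + 1/(5311/2566) = 2 + 2566/5311 = 13188/5311

13188/5311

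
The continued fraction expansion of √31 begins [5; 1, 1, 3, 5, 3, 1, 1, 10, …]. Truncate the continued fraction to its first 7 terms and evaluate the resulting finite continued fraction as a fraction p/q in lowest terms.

Collapse the nested fraction from the inside out:
Start with 1.
3 + 1/(1/1) = 3 + 1/1 = 4/1
5 + 1/(4/1) = 5 + 1/4 = 21/4
3 + 1/(21/4) = 3 + 4/21 = 67/21
1 + 1/(67/21) = 1 + 21/67 = 88/67
1 + 1/(88/67) = 1 + 67/88 = 155/88
5 + 1/(155/88) = 5 + 88/155 = 863/155

863/155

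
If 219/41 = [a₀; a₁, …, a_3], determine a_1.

219 ÷ 41 → quotient 5, remainder 14
41 ÷ 14 → quotient 2, remainder 13

2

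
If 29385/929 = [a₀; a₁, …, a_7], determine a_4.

2

⌊29385/929⌋ = 31, remainder 586
⌊929/586⌋ = 1, remainder 343
⌊586/343⌋ = 1, remainder 243
⌊343/243⌋ = 1, remainder 100
⌊243/100⌋ = 2, remainder 43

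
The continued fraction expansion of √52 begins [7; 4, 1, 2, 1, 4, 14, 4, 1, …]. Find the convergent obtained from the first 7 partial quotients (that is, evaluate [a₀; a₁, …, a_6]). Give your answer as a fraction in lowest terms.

9223/1279

Build up convergents one term at a time:
a_0 = 7: 7/1
a_1 = 4: 29/4
a_2 = 1: 36/5
a_3 = 2: 101/14
a_4 = 1: 137/19
a_5 = 4: 649/90
a_6 = 14: 9223/1279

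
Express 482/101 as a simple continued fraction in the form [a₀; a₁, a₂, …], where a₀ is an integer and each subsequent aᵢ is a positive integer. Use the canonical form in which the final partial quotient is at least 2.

Repeatedly divide and take the remainder:
482 = 4·101 + 78, so a_0 = 4
101 = 1·78 + 23, so a_1 = 1
78 = 3·23 + 9, so a_2 = 3
23 = 2·9 + 5, so a_3 = 2
9 = 1·5 + 4, so a_4 = 1
5 = 1·4 + 1, so a_5 = 1
4 = 4·1 + 0, so a_6 = 4

[4; 1, 3, 2, 1, 1, 4]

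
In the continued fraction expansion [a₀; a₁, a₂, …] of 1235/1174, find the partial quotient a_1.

19

⌊1235/1174⌋ = 1, remainder 61
⌊1174/61⌋ = 19, remainder 15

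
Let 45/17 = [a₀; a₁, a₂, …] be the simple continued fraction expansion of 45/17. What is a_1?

Run the Euclidean algorithm, recording each quotient:
⌊45/17⌋ = 2, remainder 11
⌊17/11⌋ = 1, remainder 6

1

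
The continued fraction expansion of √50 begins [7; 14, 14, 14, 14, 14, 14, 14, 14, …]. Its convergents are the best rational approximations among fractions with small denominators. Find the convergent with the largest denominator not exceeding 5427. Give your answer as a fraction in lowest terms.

a_0 = 7: 7/1  (≤ bound)
a_1 = 14: 99/14  (≤ bound)
a_2 = 14: 1393/197  (≤ bound)
a_3 = 14: 19601/2772  (≤ bound)
a_4 = 14: 275807/39005  (> 5427, stop)

19601/2772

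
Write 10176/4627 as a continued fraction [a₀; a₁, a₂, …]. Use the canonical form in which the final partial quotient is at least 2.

⌊10176/4627⌋ = 2, remainder 922
⌊4627/922⌋ = 5, remainder 17
⌊922/17⌋ = 54, remainder 4
⌊17/4⌋ = 4, remainder 1
⌊4/1⌋ = 4, remainder 0

[2; 5, 54, 4, 4]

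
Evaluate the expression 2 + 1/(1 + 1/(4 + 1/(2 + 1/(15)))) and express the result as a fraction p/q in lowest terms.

Start with 15.
2 + 1/(15/1) = 2 + 1/15 = 31/15
4 + 1/(31/15) = 4 + 15/31 = 139/31
1 + 1/(139/31) = 1 + 31/139 = 170/139
2 + 1/(170/139) = 2 + 139/170 = 479/170

479/170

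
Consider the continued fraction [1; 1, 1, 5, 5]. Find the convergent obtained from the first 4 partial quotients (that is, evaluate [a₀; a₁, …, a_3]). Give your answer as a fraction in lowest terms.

17/11

Start with 5.
1 + 1/(5/1) = 1 + 1/5 = 6/5
1 + 1/(6/5) = 1 + 5/6 = 11/6
1 + 1/(11/6) = 1 + 6/11 = 17/11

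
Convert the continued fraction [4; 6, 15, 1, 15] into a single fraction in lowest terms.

6439/1546

a_0 = 4: 4/1
a_1 = 6: 25/6
a_2 = 15: 379/91
a_3 = 1: 404/97
a_4 = 15: 6439/1546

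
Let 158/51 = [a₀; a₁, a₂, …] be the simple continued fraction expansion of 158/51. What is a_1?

158 ÷ 51 → quotient 3, remainder 5
51 ÷ 5 → quotient 10, remainder 1

10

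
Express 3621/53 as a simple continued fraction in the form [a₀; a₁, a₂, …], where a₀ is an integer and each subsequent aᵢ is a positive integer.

3621 = 68·53 + 17, so a_0 = 68
53 = 3·17 + 2, so a_1 = 3
17 = 8·2 + 1, so a_2 = 8
2 = 2·1 + 0, so a_3 = 2

[68; 3, 8, 2]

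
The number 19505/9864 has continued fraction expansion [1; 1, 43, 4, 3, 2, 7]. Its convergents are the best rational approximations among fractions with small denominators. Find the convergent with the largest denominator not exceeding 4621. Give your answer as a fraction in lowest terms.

2624/1327

a_0 = 1: 1/1  (≤ bound)
a_1 = 1: 2/1  (≤ bound)
a_2 = 43: 87/44  (≤ bound)
a_3 = 4: 350/177  (≤ bound)
a_4 = 3: 1137/575  (≤ bound)
a_5 = 2: 2624/1327  (≤ bound)
a_6 = 7: 19505/9864  (> 4621, stop)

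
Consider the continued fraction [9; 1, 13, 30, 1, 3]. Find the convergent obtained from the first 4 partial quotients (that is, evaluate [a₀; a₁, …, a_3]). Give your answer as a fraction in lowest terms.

Collapse the nested fraction from the inside out:
Start with 30.
13 + 1/(30/1) = 13 + 1/30 = 391/30
1 + 1/(391/30) = 1 + 30/391 = 421/391
9 + 1/(421/391) = 9 + 391/421 = 4180/421

4180/421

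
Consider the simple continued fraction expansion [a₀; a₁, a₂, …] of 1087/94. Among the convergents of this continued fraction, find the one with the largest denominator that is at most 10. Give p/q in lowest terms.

81/7

List convergents until the denominator exceeds the bound:
a_0 = 11: 11/1  (≤ bound)
a_1 = 1: 12/1  (≤ bound)
a_2 = 1: 23/2  (≤ bound)
a_3 = 3: 81/7  (≤ bound)
a_4 = 2: 185/16  (> 10, stop)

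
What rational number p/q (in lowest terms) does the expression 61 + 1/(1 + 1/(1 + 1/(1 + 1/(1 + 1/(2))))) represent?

Collapse the nested fraction from the inside out:
Start with 2.
1 + 1/(2/1) = 1 + 1/2 = 3/2
1 + 1/(3/2) = 1 + 2/3 = 5/3
1 + 1/(5/3) = 1 + 3/5 = 8/5
1 + 1/(8/5) = 1 + 5/8 = 13/8
61 + 1/(13/8) = 61 + 8/13 = 801/13

801/13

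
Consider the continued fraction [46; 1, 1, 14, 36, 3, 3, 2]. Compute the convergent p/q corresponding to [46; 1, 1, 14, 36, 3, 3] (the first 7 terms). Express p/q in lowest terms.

490617/10547

a_0 = 46: 46/1
a_1 = 1: 47/1
a_2 = 1: 93/2
a_3 = 14: 1349/29
a_4 = 36: 48657/1046
a_5 = 3: 147320/3167
a_6 = 3: 490617/10547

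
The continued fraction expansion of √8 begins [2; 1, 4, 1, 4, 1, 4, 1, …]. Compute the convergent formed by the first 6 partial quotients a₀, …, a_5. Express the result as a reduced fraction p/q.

99/35

Start with 1.
4 + 1/(1/1) = 4 + 1/1 = 5/1
1 + 1/(5/1) = 1 + 1/5 = 6/5
4 + 1/(6/5) = 4 + 5/6 = 29/6
1 + 1/(29/6) = 1 + 6/29 = 35/29
2 + 1/(35/29) = 2 + 29/35 = 99/35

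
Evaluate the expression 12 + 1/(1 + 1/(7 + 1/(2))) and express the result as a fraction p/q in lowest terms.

a_0 = 12: 12/1
a_1 = 1: 13/1
a_2 = 7: 103/8
a_3 = 2: 219/17

219/17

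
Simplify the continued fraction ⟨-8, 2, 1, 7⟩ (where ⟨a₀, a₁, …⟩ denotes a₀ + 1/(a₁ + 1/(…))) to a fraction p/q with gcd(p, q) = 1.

-176/23

Build up convergents one term at a time:
a_0 = -8: -8/1
a_1 = 2: -15/2
a_2 = 1: -23/3
a_3 = 7: -176/23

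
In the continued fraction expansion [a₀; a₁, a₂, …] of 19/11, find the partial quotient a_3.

1

19 = 1·11 + 8, so a_0 = 1
11 = 1·8 + 3, so a_1 = 1
8 = 2·3 + 2, so a_2 = 2
3 = 1·2 + 1, so a_3 = 1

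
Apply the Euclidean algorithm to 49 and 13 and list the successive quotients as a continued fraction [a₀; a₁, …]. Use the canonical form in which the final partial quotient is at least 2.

49 = 3·13 + 10, so a_0 = 3
13 = 1·10 + 3, so a_1 = 1
10 = 3·3 + 1, so a_2 = 3
3 = 3·1 + 0, so a_3 = 3

[3; 1, 3, 3]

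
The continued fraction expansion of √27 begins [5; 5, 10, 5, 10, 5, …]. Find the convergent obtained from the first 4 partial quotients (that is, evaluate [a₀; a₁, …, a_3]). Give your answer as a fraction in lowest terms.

a_0 = 5: 5/1
a_1 = 5: 26/5
a_2 = 10: 265/51
a_3 = 5: 1351/260

1351/260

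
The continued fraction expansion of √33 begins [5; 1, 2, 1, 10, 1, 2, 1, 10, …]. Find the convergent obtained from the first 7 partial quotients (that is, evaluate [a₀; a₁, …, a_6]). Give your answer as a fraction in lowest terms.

787/137

Compute successive convergents:
a_0 = 5: 5/1
a_1 = 1: 6/1
a_2 = 2: 17/3
a_3 = 1: 23/4
a_4 = 10: 247/43
a_5 = 1: 270/47
a_6 = 2: 787/137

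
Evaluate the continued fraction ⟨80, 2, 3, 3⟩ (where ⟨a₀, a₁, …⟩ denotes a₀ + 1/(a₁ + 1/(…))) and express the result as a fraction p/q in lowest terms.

Collapse the nested fraction from the inside out:
Start with 3.
3 + 1/(3/1) = 3 + 1/3 = 10/3
2 + 1/(10/3) = 2 + 3/10 = 23/10
80 + 1/(23/10) = 80 + 10/23 = 1850/23

1850/23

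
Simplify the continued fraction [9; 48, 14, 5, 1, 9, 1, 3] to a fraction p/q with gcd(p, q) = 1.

1560653/173006

Start with 3.
1 + 1/(3/1) = 1 + 1/3 = 4/3
9 + 1/(4/3) = 9 + 3/4 = 39/4
1 + 1/(39/4) = 1 + 4/39 = 43/39
5 + 1/(43/39) = 5 + 39/43 = 254/43
14 + 1/(254/43) = 14 + 43/254 = 3599/254
48 + 1/(3599/254) = 48 + 254/3599 = 173006/3599
9 + 1/(173006/3599) = 9 + 3599/173006 = 1560653/173006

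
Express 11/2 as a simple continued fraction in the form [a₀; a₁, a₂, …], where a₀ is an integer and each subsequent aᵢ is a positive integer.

Run the Euclidean algorithm, recording each quotient:
11 ÷ 2 → quotient 5, remainder 1
2 ÷ 1 → quotient 2, remainder 0

[5; 2]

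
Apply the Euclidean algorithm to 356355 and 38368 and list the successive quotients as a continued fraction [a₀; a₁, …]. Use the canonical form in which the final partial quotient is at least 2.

Repeatedly divide and take the remainder:
⌊356355/38368⌋ = 9, remainder 11043
⌊38368/11043⌋ = 3, remainder 5239
⌊11043/5239⌋ = 2, remainder 565
⌊5239/565⌋ = 9, remainder 154
⌊565/154⌋ = 3, remainder 103
⌊154/103⌋ = 1, remainder 51
⌊103/51⌋ = 2, remainder 1
⌊51/1⌋ = 51, remainder 0

[9; 3, 2, 9, 3, 1, 2, 51]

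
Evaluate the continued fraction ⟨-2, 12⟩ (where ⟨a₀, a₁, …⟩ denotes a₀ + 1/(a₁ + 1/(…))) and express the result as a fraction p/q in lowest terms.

a_0 = -2: -2/1
a_1 = 12: -23/12

-23/12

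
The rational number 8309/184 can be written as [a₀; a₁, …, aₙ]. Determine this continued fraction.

[45; 6, 2, 1, 9]

⌊8309/184⌋ = 45, remainder 29
⌊184/29⌋ = 6, remainder 10
⌊29/10⌋ = 2, remainder 9
⌊10/9⌋ = 1, remainder 1
⌊9/1⌋ = 9, remainder 0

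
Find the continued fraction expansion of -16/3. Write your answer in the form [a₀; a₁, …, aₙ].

[-6; 1, 2]

-16 ÷ 3 → quotient -6, remainder 2
3 ÷ 2 → quotient 1, remainder 1
2 ÷ 1 → quotient 2, remainder 0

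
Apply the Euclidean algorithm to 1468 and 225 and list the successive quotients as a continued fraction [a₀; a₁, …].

Repeatedly divide and take the remainder:
⌊1468/225⌋ = 6, remainder 118
⌊225/118⌋ = 1, remainder 107
⌊118/107⌋ = 1, remainder 11
⌊107/11⌋ = 9, remainder 8
⌊11/8⌋ = 1, remainder 3
⌊8/3⌋ = 2, remainder 2
⌊3/2⌋ = 1, remainder 1
⌊2/1⌋ = 2, remainder 0

[6; 1, 1, 9, 1, 2, 1, 2]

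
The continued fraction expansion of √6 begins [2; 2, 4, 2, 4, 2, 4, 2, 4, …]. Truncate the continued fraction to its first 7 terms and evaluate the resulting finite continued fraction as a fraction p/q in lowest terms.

Starting at the tail and folding back:
Start with 4.
2 + 1/(4/1) = 2 + 1/4 = 9/4
4 + 1/(9/4) = 4 + 4/9 = 40/9
2 + 1/(40/9) = 2 + 9/40 = 89/40
4 + 1/(89/40) = 4 + 40/89 = 396/89
2 + 1/(396/89) = 2 + 89/396 = 881/396
2 + 1/(881/396) = 2 + 396/881 = 2158/881

2158/881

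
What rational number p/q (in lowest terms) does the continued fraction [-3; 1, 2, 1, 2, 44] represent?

Start with 44.
2 + 1/(44/1) = 2 + 1/44 = 89/44
1 + 1/(89/44) = 1 + 44/89 = 133/89
2 + 1/(133/89) = 2 + 89/133 = 355/133
1 + 1/(355/133) = 1 + 133/355 = 488/355
-3 + 1/(488/355) = -3 + 355/488 = -1109/488

-1109/488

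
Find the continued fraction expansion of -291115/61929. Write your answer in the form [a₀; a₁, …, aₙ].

Run the Euclidean algorithm, recording each quotient:
-291115 = -5·61929 + 18530, so a_0 = -5
61929 = 3·18530 + 6339, so a_1 = 3
18530 = 2·6339 + 5852, so a_2 = 2
6339 = 1·5852 + 487, so a_3 = 1
5852 = 12·487 + 8, so a_4 = 12
487 = 60·8 + 7, so a_5 = 60
8 = 1·7 + 1, so a_6 = 1
7 = 7·1 + 0, so a_7 = 7

[-5; 3, 2, 1, 12, 60, 1, 7]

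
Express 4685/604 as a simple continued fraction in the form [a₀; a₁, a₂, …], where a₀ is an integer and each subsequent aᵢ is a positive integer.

[7; 1, 3, 9, 5, 3]

4685 = 7·604 + 457, so a_0 = 7
604 = 1·457 + 147, so a_1 = 1
457 = 3·147 + 16, so a_2 = 3
147 = 9·16 + 3, so a_3 = 9
16 = 5·3 + 1, so a_4 = 5
3 = 3·1 + 0, so a_5 = 3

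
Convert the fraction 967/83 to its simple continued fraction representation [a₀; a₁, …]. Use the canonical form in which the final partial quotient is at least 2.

[11; 1, 1, 1, 6, 4]

967 ÷ 83 → quotient 11, remainder 54
83 ÷ 54 → quotient 1, remainder 29
54 ÷ 29 → quotient 1, remainder 25
29 ÷ 25 → quotient 1, remainder 4
25 ÷ 4 → quotient 6, remainder 1
4 ÷ 1 → quotient 4, remainder 0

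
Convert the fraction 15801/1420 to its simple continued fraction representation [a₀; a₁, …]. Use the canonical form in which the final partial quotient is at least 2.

15801 = 11·1420 + 181, so a_0 = 11
1420 = 7·181 + 153, so a_1 = 7
181 = 1·153 + 28, so a_2 = 1
153 = 5·28 + 13, so a_3 = 5
28 = 2·13 + 2, so a_4 = 2
13 = 6·2 + 1, so a_5 = 6
2 = 2·1 + 0, so a_6 = 2

[11; 7, 1, 5, 2, 6, 2]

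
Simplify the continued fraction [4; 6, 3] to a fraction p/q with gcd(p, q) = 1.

Starting at the tail and folding back:
Start with 3.
6 + 1/(3/1) = 6 + 1/3 = 19/3
4 + 1/(19/3) = 4 + 3/19 = 79/19

79/19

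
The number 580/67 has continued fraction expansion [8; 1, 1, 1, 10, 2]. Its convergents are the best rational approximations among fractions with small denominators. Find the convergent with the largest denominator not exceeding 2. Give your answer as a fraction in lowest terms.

a_0 = 8: 8/1  (≤ bound)
a_1 = 1: 9/1  (≤ bound)
a_2 = 1: 17/2  (≤ bound)
a_3 = 1: 26/3  (> 2, stop)

17/2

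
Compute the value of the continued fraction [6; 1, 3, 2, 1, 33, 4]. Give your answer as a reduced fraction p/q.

Compute successive convergents:
a_0 = 6: 6/1
a_1 = 1: 7/1
a_2 = 3: 27/4
a_3 = 2: 61/9
a_4 = 1: 88/13
a_5 = 33: 2965/438
a_6 = 4: 11948/1765

11948/1765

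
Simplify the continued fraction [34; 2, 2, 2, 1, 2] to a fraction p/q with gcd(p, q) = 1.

1583/46

Starting at the tail and folding back:
Start with 2.
1 + 1/(2/1) = 1 + 1/2 = 3/2
2 + 1/(3/2) = 2 + 2/3 = 8/3
2 + 1/(8/3) = 2 + 3/8 = 19/8
2 + 1/(19/8) = 2 + 8/19 = 46/19
34 + 1/(46/19) = 34 + 19/46 = 1583/46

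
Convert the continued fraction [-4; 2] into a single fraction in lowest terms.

-7/2

Work from the innermost term outward:
Start with 2.
-4 + 1/(2/1) = -4 + 1/2 = -7/2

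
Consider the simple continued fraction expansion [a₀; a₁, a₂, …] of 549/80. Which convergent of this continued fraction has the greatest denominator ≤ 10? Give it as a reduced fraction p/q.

a_0 = 6: 6/1  (≤ bound)
a_1 = 1: 7/1  (≤ bound)
a_2 = 6: 48/7  (≤ bound)
a_3 = 3: 151/22  (> 10, stop)

48/7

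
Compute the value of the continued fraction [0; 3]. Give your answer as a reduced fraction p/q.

Start with 3.
0 + 1/(3/1) = 0 + 1/3 = 1/3

1/3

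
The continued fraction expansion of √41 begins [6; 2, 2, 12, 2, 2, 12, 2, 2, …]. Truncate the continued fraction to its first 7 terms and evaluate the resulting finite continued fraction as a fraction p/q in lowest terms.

Work from the innermost term outward:
Start with 12.
2 + 1/(12/1) = 2 + 1/12 = 25/12
2 + 1/(25/12) = 2 + 12/25 = 62/25
12 + 1/(62/25) = 12 + 25/62 = 769/62
2 + 1/(769/62) = 2 + 62/769 = 1600/769
2 + 1/(1600/769) = 2 + 769/1600 = 3969/1600
6 + 1/(3969/1600) = 6 + 1600/3969 = 25414/3969

25414/3969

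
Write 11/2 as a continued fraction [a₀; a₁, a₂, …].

[5; 2]

⌊11/2⌋ = 5, remainder 1
⌊2/1⌋ = 2, remainder 0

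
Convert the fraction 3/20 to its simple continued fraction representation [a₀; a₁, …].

[0; 6, 1, 2]

Run the Euclidean algorithm, recording each quotient:
3 ÷ 20 → quotient 0, remainder 3
20 ÷ 3 → quotient 6, remainder 2
3 ÷ 2 → quotient 1, remainder 1
2 ÷ 1 → quotient 2, remainder 0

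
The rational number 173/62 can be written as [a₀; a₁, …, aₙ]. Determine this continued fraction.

[2; 1, 3, 1, 3, 3]

173 ÷ 62 → quotient 2, remainder 49
62 ÷ 49 → quotient 1, remainder 13
49 ÷ 13 → quotient 3, remainder 10
13 ÷ 10 → quotient 1, remainder 3
10 ÷ 3 → quotient 3, remainder 1
3 ÷ 1 → quotient 3, remainder 0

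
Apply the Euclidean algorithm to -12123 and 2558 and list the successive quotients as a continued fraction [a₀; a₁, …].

[-5; 3, 1, 5, 15, 1, 2, 2]

⌊-12123/2558⌋ = -5, remainder 667
⌊2558/667⌋ = 3, remainder 557
⌊667/557⌋ = 1, remainder 110
⌊557/110⌋ = 5, remainder 7
⌊110/7⌋ = 15, remainder 5
⌊7/5⌋ = 1, remainder 2
⌊5/2⌋ = 2, remainder 1
⌊2/1⌋ = 2, remainder 0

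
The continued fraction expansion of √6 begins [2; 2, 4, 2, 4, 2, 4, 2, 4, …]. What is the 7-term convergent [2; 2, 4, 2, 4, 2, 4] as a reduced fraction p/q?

Start with 4.
2 + 1/(4/1) = 2 + 1/4 = 9/4
4 + 1/(9/4) = 4 + 4/9 = 40/9
2 + 1/(40/9) = 2 + 9/40 = 89/40
4 + 1/(89/40) = 4 + 40/89 = 396/89
2 + 1/(396/89) = 2 + 89/396 = 881/396
2 + 1/(881/396) = 2 + 396/881 = 2158/881

2158/881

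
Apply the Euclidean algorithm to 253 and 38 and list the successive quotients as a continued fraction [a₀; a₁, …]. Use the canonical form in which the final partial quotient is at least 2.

253 = 6·38 + 25, so a_0 = 6
38 = 1·25 + 13, so a_1 = 1
25 = 1·13 + 12, so a_2 = 1
13 = 1·12 + 1, so a_3 = 1
12 = 12·1 + 0, so a_4 = 12

[6; 1, 1, 1, 12]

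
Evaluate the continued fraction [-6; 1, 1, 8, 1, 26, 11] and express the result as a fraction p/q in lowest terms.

a_0 = -6: -6/1
a_1 = 1: -5/1
a_2 = 1: -11/2
a_3 = 8: -93/17
a_4 = 1: -104/19
a_5 = 26: -2797/511
a_6 = 11: -30871/5640

-30871/5640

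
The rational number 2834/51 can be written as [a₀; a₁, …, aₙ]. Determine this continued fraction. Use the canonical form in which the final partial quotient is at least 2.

Repeatedly divide and take the remainder:
2834 = 55·51 + 29, so a_0 = 55
51 = 1·29 + 22, so a_1 = 1
29 = 1·22 + 7, so a_2 = 1
22 = 3·7 + 1, so a_3 = 3
7 = 7·1 + 0, so a_4 = 7

[55; 1, 1, 3, 7]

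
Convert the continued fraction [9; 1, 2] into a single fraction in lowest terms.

a_0 = 9: 9/1
a_1 = 1: 10/1
a_2 = 2: 29/3

29/3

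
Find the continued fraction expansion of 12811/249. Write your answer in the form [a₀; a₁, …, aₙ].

[51; 2, 4, 2, 12]

12811 ÷ 249 → quotient 51, remainder 112
249 ÷ 112 → quotient 2, remainder 25
112 ÷ 25 → quotient 4, remainder 12
25 ÷ 12 → quotient 2, remainder 1
12 ÷ 1 → quotient 12, remainder 0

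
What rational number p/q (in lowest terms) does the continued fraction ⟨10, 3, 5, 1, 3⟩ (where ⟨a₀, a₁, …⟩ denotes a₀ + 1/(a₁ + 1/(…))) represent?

Build up convergents one term at a time:
a_0 = 10: 10/1
a_1 = 3: 31/3
a_2 = 5: 165/16
a_3 = 1: 196/19
a_4 = 3: 753/73

753/73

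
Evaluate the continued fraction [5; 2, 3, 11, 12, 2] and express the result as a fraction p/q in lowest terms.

10801/1989

a_0 = 5: 5/1
a_1 = 2: 11/2
a_2 = 3: 38/7
a_3 = 11: 429/79
a_4 = 12: 5186/955
a_5 = 2: 10801/1989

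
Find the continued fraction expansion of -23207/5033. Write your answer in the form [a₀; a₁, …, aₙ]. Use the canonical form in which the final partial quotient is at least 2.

[-5; 2, 1, 1, 3, 21, 4, 3]

Repeatedly divide and take the remainder:
-23207 = -5·5033 + 1958, so a_0 = -5
5033 = 2·1958 + 1117, so a_1 = 2
1958 = 1·1117 + 841, so a_2 = 1
1117 = 1·841 + 276, so a_3 = 1
841 = 3·276 + 13, so a_4 = 3
276 = 21·13 + 3, so a_5 = 21
13 = 4·3 + 1, so a_6 = 4
3 = 3·1 + 0, so a_7 = 3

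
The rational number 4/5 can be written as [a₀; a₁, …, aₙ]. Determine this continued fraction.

[0; 1, 4]

Apply division with remainder until the remainder is 0:
4 = 0·5 + 4, so a_0 = 0
5 = 1·4 + 1, so a_1 = 1
4 = 4·1 + 0, so a_2 = 4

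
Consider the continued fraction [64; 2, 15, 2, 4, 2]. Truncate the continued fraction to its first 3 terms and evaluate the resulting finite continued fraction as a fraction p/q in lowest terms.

1999/31

Use the convergent recurrence hₖ = aₖ·hₖ₋₁ + hₖ₋₂ (and likewise for the denominators kₖ):
a_0 = 64: 64/1
a_1 = 2: 129/2
a_2 = 15: 1999/31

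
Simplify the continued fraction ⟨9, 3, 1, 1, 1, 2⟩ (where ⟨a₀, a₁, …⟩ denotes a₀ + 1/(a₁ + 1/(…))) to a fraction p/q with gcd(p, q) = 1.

269/29

a_0 = 9: 9/1
a_1 = 3: 28/3
a_2 = 1: 37/4
a_3 = 1: 65/7
a_4 = 1: 102/11
a_5 = 2: 269/29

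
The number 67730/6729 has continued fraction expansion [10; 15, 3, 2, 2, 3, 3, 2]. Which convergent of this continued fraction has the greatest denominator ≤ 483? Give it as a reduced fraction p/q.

2617/260

List convergents until the denominator exceeds the bound:
a_0 = 10: 10/1  (≤ bound)
a_1 = 15: 151/15  (≤ bound)
a_2 = 3: 463/46  (≤ bound)
a_3 = 2: 1077/107  (≤ bound)
a_4 = 2: 2617/260  (≤ bound)
a_5 = 3: 8928/887  (> 483, stop)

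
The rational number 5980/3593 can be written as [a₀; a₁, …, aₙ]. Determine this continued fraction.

⌊5980/3593⌋ = 1, remainder 2387
⌊3593/2387⌋ = 1, remainder 1206
⌊2387/1206⌋ = 1, remainder 1181
⌊1206/1181⌋ = 1, remainder 25
⌊1181/25⌋ = 47, remainder 6
⌊25/6⌋ = 4, remainder 1
⌊6/1⌋ = 6, remainder 0

[1; 1, 1, 1, 47, 4, 6]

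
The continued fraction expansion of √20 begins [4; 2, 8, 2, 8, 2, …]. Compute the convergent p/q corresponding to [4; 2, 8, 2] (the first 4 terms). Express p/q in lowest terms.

Start with 2.
8 + 1/(2/1) = 8 + 1/2 = 17/2
2 + 1/(17/2) = 2 + 2/17 = 36/17
4 + 1/(36/17) = 4 + 17/36 = 161/36

161/36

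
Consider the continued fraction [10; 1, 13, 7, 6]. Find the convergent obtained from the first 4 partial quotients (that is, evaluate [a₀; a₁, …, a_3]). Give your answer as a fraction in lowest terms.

1082/99

Build up convergents one term at a time:
a_0 = 10: 10/1
a_1 = 1: 11/1
a_2 = 13: 153/14
a_3 = 7: 1082/99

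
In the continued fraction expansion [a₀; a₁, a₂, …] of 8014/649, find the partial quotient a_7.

5

8014 ÷ 649 → quotient 12, remainder 226
649 ÷ 226 → quotient 2, remainder 197
226 ÷ 197 → quotient 1, remainder 29
197 ÷ 29 → quotient 6, remainder 23
29 ÷ 23 → quotient 1, remainder 6
23 ÷ 6 → quotient 3, remainder 5
6 ÷ 5 → quotient 1, remainder 1
5 ÷ 1 → quotient 5, remainder 0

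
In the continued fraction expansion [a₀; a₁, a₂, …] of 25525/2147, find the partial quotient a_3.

Apply division with remainder until the remainder is 0:
25525 ÷ 2147 → quotient 11, remainder 1908
2147 ÷ 1908 → quotient 1, remainder 239
1908 ÷ 239 → quotient 7, remainder 235
239 ÷ 235 → quotient 1, remainder 4

1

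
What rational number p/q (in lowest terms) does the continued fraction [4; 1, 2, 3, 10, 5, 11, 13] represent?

a_0 = 4: 4/1
a_1 = 1: 5/1
a_2 = 2: 14/3
a_3 = 3: 47/10
a_4 = 10: 484/103
a_5 = 5: 2467/525
a_6 = 11: 27621/5878
a_7 = 13: 361540/76939

361540/76939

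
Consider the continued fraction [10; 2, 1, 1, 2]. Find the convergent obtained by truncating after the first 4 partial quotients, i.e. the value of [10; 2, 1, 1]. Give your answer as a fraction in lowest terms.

Start with 1.
1 + 1/(1/1) = 1 + 1/1 = 2/1
2 + 1/(2/1) = 2 + 1/2 = 5/2
10 + 1/(5/2) = 10 + 2/5 = 52/5

52/5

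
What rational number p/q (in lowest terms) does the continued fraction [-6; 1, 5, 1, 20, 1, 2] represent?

-2325/452

Start with 2.
1 + 1/(2/1) = 1 + 1/2 = 3/2
20 + 1/(3/2) = 20 + 2/3 = 62/3
1 + 1/(62/3) = 1 + 3/62 = 65/62
5 + 1/(65/62) = 5 + 62/65 = 387/65
1 + 1/(387/65) = 1 + 65/387 = 452/387
-6 + 1/(452/387) = -6 + 387/452 = -2325/452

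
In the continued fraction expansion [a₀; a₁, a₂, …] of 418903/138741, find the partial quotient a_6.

7

Run the Euclidean algorithm, recording each quotient:
⌊418903/138741⌋ = 3, remainder 2680
⌊138741/2680⌋ = 51, remainder 2061
⌊2680/2061⌋ = 1, remainder 619
⌊2061/619⌋ = 3, remainder 204
⌊619/204⌋ = 3, remainder 7
⌊204/7⌋ = 29, remainder 1
⌊7/1⌋ = 7, remainder 0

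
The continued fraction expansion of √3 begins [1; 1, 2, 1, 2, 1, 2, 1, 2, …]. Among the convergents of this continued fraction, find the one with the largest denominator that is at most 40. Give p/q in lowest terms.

List convergents until the denominator exceeds the bound:
a_0 = 1: 1/1  (≤ bound)
a_1 = 1: 2/1  (≤ bound)
a_2 = 2: 5/3  (≤ bound)
a_3 = 1: 7/4  (≤ bound)
a_4 = 2: 19/11  (≤ bound)
a_5 = 1: 26/15  (≤ bound)
a_6 = 2: 71/41  (> 40, stop)

26/15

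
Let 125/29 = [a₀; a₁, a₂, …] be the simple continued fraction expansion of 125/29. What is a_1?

3

125 ÷ 29 → quotient 4, remainder 9
29 ÷ 9 → quotient 3, remainder 2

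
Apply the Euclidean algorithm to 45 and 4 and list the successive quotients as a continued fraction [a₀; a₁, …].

Run the Euclidean algorithm, recording each quotient:
45 = 11·4 + 1, so a_0 = 11
4 = 4·1 + 0, so a_1 = 4

[11; 4]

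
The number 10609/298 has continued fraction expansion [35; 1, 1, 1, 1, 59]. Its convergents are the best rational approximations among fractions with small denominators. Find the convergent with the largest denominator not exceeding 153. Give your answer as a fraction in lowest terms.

a_0 = 35: 35/1  (≤ bound)
a_1 = 1: 36/1  (≤ bound)
a_2 = 1: 71/2  (≤ bound)
a_3 = 1: 107/3  (≤ bound)
a_4 = 1: 178/5  (≤ bound)
a_5 = 59: 10609/298  (> 153, stop)

178/5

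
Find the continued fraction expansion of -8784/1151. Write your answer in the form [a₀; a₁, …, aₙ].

-8784 ÷ 1151 → quotient -8, remainder 424
1151 ÷ 424 → quotient 2, remainder 303
424 ÷ 303 → quotient 1, remainder 121
303 ÷ 121 → quotient 2, remainder 61
121 ÷ 61 → quotient 1, remainder 60
61 ÷ 60 → quotient 1, remainder 1
60 ÷ 1 → quotient 60, remainder 0

[-8; 2, 1, 2, 1, 1, 60]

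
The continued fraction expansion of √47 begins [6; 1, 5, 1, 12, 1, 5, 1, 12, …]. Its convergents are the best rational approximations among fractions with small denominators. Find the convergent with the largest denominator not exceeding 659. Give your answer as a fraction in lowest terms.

3942/575

List convergents until the denominator exceeds the bound:
a_0 = 6: 6/1  (≤ bound)
a_1 = 1: 7/1  (≤ bound)
a_2 = 5: 41/6  (≤ bound)
a_3 = 1: 48/7  (≤ bound)
a_4 = 12: 617/90  (≤ bound)
a_5 = 1: 665/97  (≤ bound)
a_6 = 5: 3942/575  (≤ bound)
a_7 = 1: 4607/672  (> 659, stop)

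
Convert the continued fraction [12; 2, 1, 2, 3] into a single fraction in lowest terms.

Work from the innermost term outward:
Start with 3.
2 + 1/(3/1) = 2 + 1/3 = 7/3
1 + 1/(7/3) = 1 + 3/7 = 10/7
2 + 1/(10/7) = 2 + 7/10 = 27/10
12 + 1/(27/10) = 12 + 10/27 = 334/27

334/27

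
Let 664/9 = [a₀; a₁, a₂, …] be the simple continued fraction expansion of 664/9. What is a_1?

664 = 73·9 + 7, so a_0 = 73
9 = 1·7 + 2, so a_1 = 1

1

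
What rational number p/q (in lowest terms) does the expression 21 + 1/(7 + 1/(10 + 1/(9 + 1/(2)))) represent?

28815/1363

Starting at the tail and folding back:
Start with 2.
9 + 1/(2/1) = 9 + 1/2 = 19/2
10 + 1/(19/2) = 10 + 2/19 = 192/19
7 + 1/(192/19) = 7 + 19/192 = 1363/192
21 + 1/(1363/192) = 21 + 192/1363 = 28815/1363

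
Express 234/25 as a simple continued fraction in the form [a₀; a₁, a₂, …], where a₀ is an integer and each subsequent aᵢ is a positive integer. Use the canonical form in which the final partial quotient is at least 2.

Run the Euclidean algorithm, recording each quotient:
234 ÷ 25 → quotient 9, remainder 9
25 ÷ 9 → quotient 2, remainder 7
9 ÷ 7 → quotient 1, remainder 2
7 ÷ 2 → quotient 3, remainder 1
2 ÷ 1 → quotient 2, remainder 0

[9; 2, 1, 3, 2]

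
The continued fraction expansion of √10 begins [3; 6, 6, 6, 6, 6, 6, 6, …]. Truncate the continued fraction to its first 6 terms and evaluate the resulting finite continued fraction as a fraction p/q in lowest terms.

27379/8658

a_0 = 3: 3/1
a_1 = 6: 19/6
a_2 = 6: 117/37
a_3 = 6: 721/228
a_4 = 6: 4443/1405
a_5 = 6: 27379/8658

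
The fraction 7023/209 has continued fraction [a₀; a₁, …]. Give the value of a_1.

Apply division with remainder until the remainder is 0:
7023 ÷ 209 → quotient 33, remainder 126
209 ÷ 126 → quotient 1, remainder 83

1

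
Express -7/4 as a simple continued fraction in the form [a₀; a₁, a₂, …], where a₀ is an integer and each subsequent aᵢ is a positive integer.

-7 = -2·4 + 1, so a_0 = -2
4 = 4·1 + 0, so a_1 = 4

[-2; 4]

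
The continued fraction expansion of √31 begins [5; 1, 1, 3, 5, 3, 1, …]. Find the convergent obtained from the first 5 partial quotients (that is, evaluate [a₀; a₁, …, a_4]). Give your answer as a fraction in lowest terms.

206/37

Work from the innermost term outward:
Start with 5.
3 + 1/(5/1) = 3 + 1/5 = 16/5
1 + 1/(16/5) = 1 + 5/16 = 21/16
1 + 1/(21/16) = 1 + 16/21 = 37/21
5 + 1/(37/21) = 5 + 21/37 = 206/37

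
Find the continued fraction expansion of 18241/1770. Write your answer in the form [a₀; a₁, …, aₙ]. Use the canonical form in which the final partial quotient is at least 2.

Apply division with remainder until the remainder is 0:
18241 ÷ 1770 → quotient 10, remainder 541
1770 ÷ 541 → quotient 3, remainder 147
541 ÷ 147 → quotient 3, remainder 100
147 ÷ 100 → quotient 1, remainder 47
100 ÷ 47 → quotient 2, remainder 6
47 ÷ 6 → quotient 7, remainder 5
6 ÷ 5 → quotient 1, remainder 1
5 ÷ 1 → quotient 5, remainder 0

[10; 3, 3, 1, 2, 7, 1, 5]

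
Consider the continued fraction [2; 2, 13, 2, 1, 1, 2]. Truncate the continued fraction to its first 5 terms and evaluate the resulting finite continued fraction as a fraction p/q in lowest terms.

206/83

Collapse the nested fraction from the inside out:
Start with 1.
2 + 1/(1/1) = 2 + 1/1 = 3/1
13 + 1/(3/1) = 13 + 1/3 = 40/3
2 + 1/(40/3) = 2 + 3/40 = 83/40
2 + 1/(83/40) = 2 + 40/83 = 206/83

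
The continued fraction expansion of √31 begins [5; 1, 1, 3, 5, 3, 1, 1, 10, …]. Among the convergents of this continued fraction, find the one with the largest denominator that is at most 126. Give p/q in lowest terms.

657/118

a_0 = 5: 5/1  (≤ bound)
a_1 = 1: 6/1  (≤ bound)
a_2 = 1: 11/2  (≤ bound)
a_3 = 3: 39/7  (≤ bound)
a_4 = 5: 206/37  (≤ bound)
a_5 = 3: 657/118  (≤ bound)
a_6 = 1: 863/155  (> 126, stop)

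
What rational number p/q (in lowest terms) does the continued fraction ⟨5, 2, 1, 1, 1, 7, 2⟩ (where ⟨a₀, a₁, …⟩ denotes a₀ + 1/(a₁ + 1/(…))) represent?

699/130

Work from the innermost term outward:
Start with 2.
7 + 1/(2/1) = 7 + 1/2 = 15/2
1 + 1/(15/2) = 1 + 2/15 = 17/15
1 + 1/(17/15) = 1 + 15/17 = 32/17
1 + 1/(32/17) = 1 + 17/32 = 49/32
2 + 1/(49/32) = 2 + 32/49 = 130/49
5 + 1/(130/49) = 5 + 49/130 = 699/130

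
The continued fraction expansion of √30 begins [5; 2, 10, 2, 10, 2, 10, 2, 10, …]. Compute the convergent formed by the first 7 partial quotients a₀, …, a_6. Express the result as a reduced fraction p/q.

Build up convergents one term at a time:
a_0 = 5: 5/1
a_1 = 2: 11/2
a_2 = 10: 115/21
a_3 = 2: 241/44
a_4 = 10: 2525/461
a_5 = 2: 5291/966
a_6 = 10: 55435/10121

55435/10121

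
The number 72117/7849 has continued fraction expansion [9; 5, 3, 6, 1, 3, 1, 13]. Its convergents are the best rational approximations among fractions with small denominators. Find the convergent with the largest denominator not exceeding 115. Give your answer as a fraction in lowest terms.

928/101

a_0 = 9: 9/1  (≤ bound)
a_1 = 5: 46/5  (≤ bound)
a_2 = 3: 147/16  (≤ bound)
a_3 = 6: 928/101  (≤ bound)
a_4 = 1: 1075/117  (> 115, stop)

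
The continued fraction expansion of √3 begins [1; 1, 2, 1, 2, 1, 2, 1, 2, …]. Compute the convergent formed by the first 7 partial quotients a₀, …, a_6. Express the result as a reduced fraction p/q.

71/41

a_0 = 1: 1/1
a_1 = 1: 2/1
a_2 = 2: 5/3
a_3 = 1: 7/4
a_4 = 2: 19/11
a_5 = 1: 26/15
a_6 = 2: 71/41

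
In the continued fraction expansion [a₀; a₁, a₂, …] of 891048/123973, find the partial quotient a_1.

5

891048 ÷ 123973 → quotient 7, remainder 23237
123973 ÷ 23237 → quotient 5, remainder 7788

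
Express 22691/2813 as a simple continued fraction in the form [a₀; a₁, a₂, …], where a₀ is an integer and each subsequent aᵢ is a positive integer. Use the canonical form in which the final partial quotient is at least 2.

22691 = 8·2813 + 187, so a_0 = 8
2813 = 15·187 + 8, so a_1 = 15
187 = 23·8 + 3, so a_2 = 23
8 = 2·3 + 2, so a_3 = 2
3 = 1·2 + 1, so a_4 = 1
2 = 2·1 + 0, so a_5 = 2

[8; 15, 23, 2, 1, 2]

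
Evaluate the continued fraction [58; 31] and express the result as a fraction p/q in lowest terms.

1799/31

Start with 31.
58 + 1/(31/1) = 58 + 1/31 = 1799/31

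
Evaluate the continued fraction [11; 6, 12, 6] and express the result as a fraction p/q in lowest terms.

Starting at the tail and folding back:
Start with 6.
12 + 1/(6/1) = 12 + 1/6 = 73/6
6 + 1/(73/6) = 6 + 6/73 = 444/73
11 + 1/(444/73) = 11 + 73/444 = 4957/444

4957/444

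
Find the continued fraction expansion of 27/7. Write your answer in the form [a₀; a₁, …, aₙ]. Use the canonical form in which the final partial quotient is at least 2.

Apply division with remainder until the remainder is 0:
27 = 3·7 + 6, so a_0 = 3
7 = 1·6 + 1, so a_1 = 1
6 = 6·1 + 0, so a_2 = 6

[3; 1, 6]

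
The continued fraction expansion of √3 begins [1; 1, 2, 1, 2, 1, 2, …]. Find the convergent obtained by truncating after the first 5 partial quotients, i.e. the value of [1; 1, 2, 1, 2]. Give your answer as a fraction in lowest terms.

19/11

Start with 2.
1 + 1/(2/1) = 1 + 1/2 = 3/2
2 + 1/(3/2) = 2 + 2/3 = 8/3
1 + 1/(8/3) = 1 + 3/8 = 11/8
1 + 1/(11/8) = 1 + 8/11 = 19/11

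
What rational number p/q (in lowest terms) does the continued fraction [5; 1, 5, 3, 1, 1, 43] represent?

Use the convergent recurrence hₖ = aₖ·hₖ₋₁ + hₖ₋₂ (and likewise for the denominators kₖ):
a_0 = 5: 5/1
a_1 = 1: 6/1
a_2 = 5: 35/6
a_3 = 3: 111/19
a_4 = 1: 146/25
a_5 = 1: 257/44
a_6 = 43: 11197/1917

11197/1917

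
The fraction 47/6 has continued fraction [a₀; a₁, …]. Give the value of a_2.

5

⌊47/6⌋ = 7, remainder 5
⌊6/5⌋ = 1, remainder 1
⌊5/1⌋ = 5, remainder 0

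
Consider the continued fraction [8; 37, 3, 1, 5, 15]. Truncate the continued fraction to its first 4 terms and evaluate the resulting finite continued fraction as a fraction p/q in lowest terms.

1196/149

Use the convergent recurrence hₖ = aₖ·hₖ₋₁ + hₖ₋₂ (and likewise for the denominators kₖ):
a_0 = 8: 8/1
a_1 = 37: 297/37
a_2 = 3: 899/112
a_3 = 1: 1196/149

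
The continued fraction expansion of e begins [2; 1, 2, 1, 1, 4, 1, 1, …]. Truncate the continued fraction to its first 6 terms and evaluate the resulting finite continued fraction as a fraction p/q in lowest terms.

Compute successive convergents:
a_0 = 2: 2/1
a_1 = 1: 3/1
a_2 = 2: 8/3
a_3 = 1: 11/4
a_4 = 1: 19/7
a_5 = 4: 87/32

87/32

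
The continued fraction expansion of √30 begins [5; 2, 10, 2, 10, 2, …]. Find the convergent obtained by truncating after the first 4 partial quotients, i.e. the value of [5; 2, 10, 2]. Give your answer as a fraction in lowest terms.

Start with 2.
10 + 1/(2/1) = 10 + 1/2 = 21/2
2 + 1/(21/2) = 2 + 2/21 = 44/21
5 + 1/(44/21) = 5 + 21/44 = 241/44

241/44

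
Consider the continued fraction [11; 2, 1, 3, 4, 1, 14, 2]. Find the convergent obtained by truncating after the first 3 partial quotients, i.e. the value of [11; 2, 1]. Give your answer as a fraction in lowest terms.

34/3

Use the convergent recurrence hₖ = aₖ·hₖ₋₁ + hₖ₋₂ (and likewise for the denominators kₖ):
a_0 = 11: 11/1
a_1 = 2: 23/2
a_2 = 1: 34/3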